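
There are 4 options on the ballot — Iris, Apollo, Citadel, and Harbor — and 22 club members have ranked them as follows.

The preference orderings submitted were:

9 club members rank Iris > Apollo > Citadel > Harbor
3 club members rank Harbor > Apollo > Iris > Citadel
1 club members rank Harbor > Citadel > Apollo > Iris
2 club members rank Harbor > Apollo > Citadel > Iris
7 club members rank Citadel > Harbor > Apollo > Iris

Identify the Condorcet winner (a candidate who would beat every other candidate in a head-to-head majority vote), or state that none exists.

Head-to-head results (22 voters total):
Iris vs Apollo: Apollo wins 13–9.
Iris vs Citadel: Iris wins 12–10.
Iris vs Harbor: Harbor wins 13–9.
Apollo vs Citadel: Apollo wins 14–8.
Apollo vs Harbor: Harbor wins 13–9.
Citadel vs Harbor: Citadel wins 16–6.
No candidate beats all others: Iris beats Citadel beats Harbor beats Iris, a majority cycle.

None — there is no Condorcet winner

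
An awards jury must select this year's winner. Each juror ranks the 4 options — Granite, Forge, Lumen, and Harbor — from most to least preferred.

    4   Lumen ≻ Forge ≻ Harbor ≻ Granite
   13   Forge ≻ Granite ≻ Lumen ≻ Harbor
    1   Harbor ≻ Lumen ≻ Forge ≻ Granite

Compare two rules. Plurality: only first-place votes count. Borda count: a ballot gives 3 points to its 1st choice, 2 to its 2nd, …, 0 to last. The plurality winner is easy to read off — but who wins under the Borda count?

Forge

Plurality first-place counts: Granite 0, Forge 13, Lumen 4, Harbor 1 → Forge.
Borda totals: Granite 26, Forge 48, Lumen 27, Harbor 7 → Forge.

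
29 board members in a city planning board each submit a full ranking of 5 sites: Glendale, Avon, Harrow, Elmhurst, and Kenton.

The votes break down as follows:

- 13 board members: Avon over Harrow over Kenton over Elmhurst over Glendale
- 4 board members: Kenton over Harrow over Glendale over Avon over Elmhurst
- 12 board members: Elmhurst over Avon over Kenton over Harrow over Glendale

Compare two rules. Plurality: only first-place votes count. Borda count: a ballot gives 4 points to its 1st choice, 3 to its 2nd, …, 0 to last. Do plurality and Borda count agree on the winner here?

Plurality first-place counts: Glendale 0, Avon 13, Harrow 0, Elmhurst 12, Kenton 4 → Avon.
Borda totals: Glendale 8, Avon 92, Harrow 63, Elmhurst 61, Kenton 66 → Avon.
The two rules agree on Avon.

Yes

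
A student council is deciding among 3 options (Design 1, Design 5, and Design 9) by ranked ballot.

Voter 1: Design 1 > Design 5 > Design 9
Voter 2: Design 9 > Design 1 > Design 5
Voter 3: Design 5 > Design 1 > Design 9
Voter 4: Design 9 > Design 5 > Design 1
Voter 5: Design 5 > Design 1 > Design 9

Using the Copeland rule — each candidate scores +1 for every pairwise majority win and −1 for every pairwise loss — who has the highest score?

Design 5

Pairwise results:
  Design 1 vs Design 5: Design 5 wins 3–2.
  Design 1 vs Design 9: Design 1 wins 3–2.
  Design 5 vs Design 9: Design 5 wins 3–2.
Copeland scores (wins − losses):
  Design 1: 1 − 1 = 0
  Design 5: 2 − 0 = 2
  Design 9: 0 − 2 = -2
Design 5 has the best Copeland score.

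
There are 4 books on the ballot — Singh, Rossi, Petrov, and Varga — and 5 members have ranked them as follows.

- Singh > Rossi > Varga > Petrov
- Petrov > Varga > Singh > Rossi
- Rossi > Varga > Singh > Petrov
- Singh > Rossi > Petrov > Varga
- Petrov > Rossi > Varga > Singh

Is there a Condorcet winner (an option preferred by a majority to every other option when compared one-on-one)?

No

Head-to-head results (5 voters total):
Singh vs Rossi: Singh wins 3–2.
Singh vs Petrov: Singh wins 3–2.
Singh vs Varga: Varga wins 3–2.
Rossi vs Petrov: Rossi wins 3–2.
Rossi vs Varga: Rossi wins 4–1.
Petrov vs Varga: Petrov wins 3–2.
No candidate beats all others: Singh beats Rossi beats Varga beats Singh, a majority cycle.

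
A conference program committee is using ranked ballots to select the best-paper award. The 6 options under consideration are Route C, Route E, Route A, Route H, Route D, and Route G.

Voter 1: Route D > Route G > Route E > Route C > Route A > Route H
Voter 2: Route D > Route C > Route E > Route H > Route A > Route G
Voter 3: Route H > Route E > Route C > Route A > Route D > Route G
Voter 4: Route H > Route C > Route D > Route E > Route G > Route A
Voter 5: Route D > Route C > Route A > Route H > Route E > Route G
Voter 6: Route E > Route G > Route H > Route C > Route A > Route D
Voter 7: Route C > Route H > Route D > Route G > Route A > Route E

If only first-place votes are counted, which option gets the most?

First-place vote totals:
  Route C: 1
  Route E: 1
  Route A: 0
  Route H: 2
  Route D: 3
  Route G: 0
Route D has the most first-place votes.

Route D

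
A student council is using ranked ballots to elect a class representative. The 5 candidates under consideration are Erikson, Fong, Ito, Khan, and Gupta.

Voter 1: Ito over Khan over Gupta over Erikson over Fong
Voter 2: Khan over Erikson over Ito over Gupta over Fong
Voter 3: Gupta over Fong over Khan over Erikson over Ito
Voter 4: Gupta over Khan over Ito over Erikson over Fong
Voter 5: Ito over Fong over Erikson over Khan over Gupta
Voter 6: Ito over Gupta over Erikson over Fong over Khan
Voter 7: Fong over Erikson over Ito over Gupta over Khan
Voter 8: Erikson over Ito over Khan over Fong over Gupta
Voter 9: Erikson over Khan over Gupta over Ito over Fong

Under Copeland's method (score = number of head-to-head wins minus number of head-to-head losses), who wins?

Pairwise results:
  Erikson vs Fong: Erikson wins 6–3.
  Erikson vs Ito: Erikson wins 5–4.
  Erikson vs Khan: Erikson wins 5–4.
  Erikson vs Gupta: Erikson wins 5–4.
  Fong vs Ito: Ito wins 7–2.
  Fong vs Khan: Khan wins 5–4.
  Fong vs Gupta: Gupta wins 6–3.
  Ito vs Khan: Ito wins 5–4.
  Ito vs Gupta: Ito wins 6–3.
  Khan vs Gupta: Khan wins 5–4.
Copeland scores (wins − losses):
  Erikson: 4 − 0 = 4
  Fong: 0 − 4 = -4
  Ito: 3 − 1 = 2
  Khan: 2 − 2 = 0
  Gupta: 1 − 3 = -2
Erikson has the best Copeland score.

Erikson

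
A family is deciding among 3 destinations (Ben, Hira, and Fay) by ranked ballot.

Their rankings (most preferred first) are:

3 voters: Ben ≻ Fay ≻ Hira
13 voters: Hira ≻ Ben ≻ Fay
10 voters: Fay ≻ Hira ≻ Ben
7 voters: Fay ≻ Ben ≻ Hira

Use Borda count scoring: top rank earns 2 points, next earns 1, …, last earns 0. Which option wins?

Borda scores:
  Ben: 3·2 + 13·1 + 10·0 + 7·1 = 26
  Hira: 3·0 + 13·2 + 10·1 + 7·0 = 36
  Fay: 3·1 + 13·0 + 10·2 + 7·2 = 37
Fay has the highest total.

Fay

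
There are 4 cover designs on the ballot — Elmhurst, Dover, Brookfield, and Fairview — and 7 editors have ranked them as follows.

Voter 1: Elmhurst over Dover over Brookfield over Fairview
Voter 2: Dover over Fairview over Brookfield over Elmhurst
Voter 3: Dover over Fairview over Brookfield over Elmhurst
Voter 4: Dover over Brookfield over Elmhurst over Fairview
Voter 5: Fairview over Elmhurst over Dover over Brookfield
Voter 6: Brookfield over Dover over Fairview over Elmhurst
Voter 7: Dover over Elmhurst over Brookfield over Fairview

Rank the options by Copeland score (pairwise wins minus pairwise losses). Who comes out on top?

Dover

Pairwise results:
  Elmhurst vs Dover: Dover wins 5–2.
  Elmhurst vs Brookfield: Brookfield wins 4–3.
  Elmhurst vs Fairview: Fairview wins 4–3.
  Dover vs Brookfield: Dover wins 6–1.
  Dover vs Fairview: Dover wins 6–1.
  Brookfield vs Fairview: Brookfield wins 4–3.
Copeland scores (wins − losses):
  Elmhurst: 0 − 3 = -3
  Dover: 3 − 0 = 3
  Brookfield: 2 − 1 = 1
  Fairview: 1 − 2 = -1
Dover has the best Copeland score.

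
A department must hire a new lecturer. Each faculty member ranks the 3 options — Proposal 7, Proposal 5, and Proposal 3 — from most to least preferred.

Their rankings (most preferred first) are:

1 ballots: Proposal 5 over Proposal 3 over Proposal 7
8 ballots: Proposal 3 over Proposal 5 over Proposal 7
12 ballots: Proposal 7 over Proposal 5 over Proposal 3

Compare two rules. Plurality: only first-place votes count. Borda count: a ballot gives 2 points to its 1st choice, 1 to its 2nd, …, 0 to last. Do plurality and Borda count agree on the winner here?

Plurality first-place counts: Proposal 7 12, Proposal 5 1, Proposal 3 8 → Proposal 7.
Borda totals: Proposal 7 24, Proposal 5 22, Proposal 3 17 → Proposal 7.
The two rules agree on Proposal 7.

Yes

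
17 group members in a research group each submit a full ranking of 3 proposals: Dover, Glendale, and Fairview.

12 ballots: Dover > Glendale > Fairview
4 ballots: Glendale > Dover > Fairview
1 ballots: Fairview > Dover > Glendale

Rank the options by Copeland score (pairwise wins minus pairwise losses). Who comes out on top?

Dover

Pairwise results:
  Dover vs Glendale: Dover wins 13–4.
  Dover vs Fairview: Dover wins 16–1.
  Glendale vs Fairview: Glendale wins 16–1.
Copeland scores (wins − losses):
  Dover: 2 − 0 = 2
  Glendale: 1 − 1 = 0
  Fairview: 0 − 2 = -2
Dover has the best Copeland score.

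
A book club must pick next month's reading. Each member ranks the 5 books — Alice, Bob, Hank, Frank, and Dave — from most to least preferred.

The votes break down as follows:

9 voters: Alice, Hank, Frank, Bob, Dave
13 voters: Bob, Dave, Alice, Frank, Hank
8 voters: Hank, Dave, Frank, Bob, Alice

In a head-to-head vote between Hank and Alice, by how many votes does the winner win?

Ballots ranking Hank above Alice: 8.
Ballots ranking Alice above Hank: 9+13 = 22.
Alice wins 22–8, a margin of 14.

14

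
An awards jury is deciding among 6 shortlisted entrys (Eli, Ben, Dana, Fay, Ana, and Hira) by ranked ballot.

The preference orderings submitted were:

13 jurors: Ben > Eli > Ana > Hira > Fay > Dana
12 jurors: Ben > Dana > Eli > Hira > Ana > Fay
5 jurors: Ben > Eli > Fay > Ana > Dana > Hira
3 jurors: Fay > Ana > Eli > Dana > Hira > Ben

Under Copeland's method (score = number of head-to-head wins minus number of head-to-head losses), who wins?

Ben

Pairwise results:
  Eli vs Ben: Ben wins 30–3.
  Eli vs Dana: Eli wins 21–12.
  Eli vs Fay: Eli wins 30–3.
  Eli vs Ana: Eli wins 30–3.
  Eli vs Hira: Eli wins 33–0.
  Ben vs Dana: Ben wins 30–3.
  Ben vs Fay: Ben wins 30–3.
  Ben vs Ana: Ben wins 30–3.
  Ben vs Hira: Ben wins 30–3.
  Dana vs Fay: Fay wins 21–12.
  Dana vs Ana: Ana wins 21–12.
  Dana vs Hira: Dana wins 20–13.
  Fay vs Ana: Ana wins 25–8.
  Fay vs Hira: Hira wins 25–8.
  Ana vs Hira: Ana wins 21–12.
Copeland scores (wins − losses):
  Eli: 4 − 1 = 3
  Ben: 5 − 0 = 5
  Dana: 1 − 4 = -3
  Fay: 1 − 4 = -3
  Ana: 3 − 2 = 1
  Hira: 1 − 4 = -3
Ben has the best Copeland score.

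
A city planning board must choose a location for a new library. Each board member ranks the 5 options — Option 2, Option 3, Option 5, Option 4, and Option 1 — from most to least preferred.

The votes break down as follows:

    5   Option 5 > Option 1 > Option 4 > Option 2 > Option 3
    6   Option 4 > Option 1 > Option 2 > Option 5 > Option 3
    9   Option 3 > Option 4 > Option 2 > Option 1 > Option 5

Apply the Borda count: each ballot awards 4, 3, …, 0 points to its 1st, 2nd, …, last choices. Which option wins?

Borda scores:
  Option 2: 5·1 + 6·2 + 9·2 = 35
  Option 3: 5·0 + 6·0 + 9·4 = 36
  Option 5: 5·4 + 6·1 + 9·0 = 26
  Option 4: 5·2 + 6·4 + 9·3 = 61
  Option 1: 5·3 + 6·3 + 9·1 = 42
Option 4 has the highest total.

Option 4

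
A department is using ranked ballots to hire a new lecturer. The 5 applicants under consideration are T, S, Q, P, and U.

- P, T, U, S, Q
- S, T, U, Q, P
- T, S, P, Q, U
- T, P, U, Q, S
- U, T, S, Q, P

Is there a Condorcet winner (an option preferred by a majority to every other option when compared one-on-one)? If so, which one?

T

Head-to-head results (5 voters total):
T vs S: T wins 4–1.
T vs Q: T wins 5–0.
T vs P: T wins 4–1.
T vs U: T wins 4–1.
S vs Q: S wins 4–1.
S vs P: S wins 3–2.
S vs U: U wins 3–2.
Q vs P: P wins 3–2.
Q vs U: U wins 4–1.
P vs U: P wins 3–2.
T beats each rival — S (4–1), Q (5–0), P (4–1), U (4–1) — so T is the Condorcet winner.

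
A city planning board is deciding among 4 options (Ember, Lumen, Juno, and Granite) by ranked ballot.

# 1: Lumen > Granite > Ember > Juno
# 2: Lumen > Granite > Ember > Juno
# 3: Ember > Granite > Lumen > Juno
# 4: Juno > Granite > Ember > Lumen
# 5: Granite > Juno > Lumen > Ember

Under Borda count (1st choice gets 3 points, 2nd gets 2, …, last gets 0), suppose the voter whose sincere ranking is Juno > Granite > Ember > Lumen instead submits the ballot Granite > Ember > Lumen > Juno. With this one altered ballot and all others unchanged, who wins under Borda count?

Granite

Borda totals with the altered ballot: Ember 7, Lumen 9, Juno 2, Granite 12.
The winner is unchanged: still Granite.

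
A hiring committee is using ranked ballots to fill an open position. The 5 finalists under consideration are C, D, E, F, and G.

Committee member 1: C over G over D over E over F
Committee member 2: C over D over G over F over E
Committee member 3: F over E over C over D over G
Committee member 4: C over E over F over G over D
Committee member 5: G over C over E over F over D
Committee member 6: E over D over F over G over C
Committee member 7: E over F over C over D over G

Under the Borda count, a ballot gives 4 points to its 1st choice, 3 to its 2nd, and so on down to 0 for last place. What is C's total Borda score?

Borda scores:
  C: 4 + 4 + 2 + 4 + 3 + 0 + 2 = 19
  D: 2 + 3 + 1 + 0 + 0 + 3 + 1 = 10
  E: 1 + 0 + 3 + 3 + 2 + 4 + 4 = 17
  F: 0 + 1 + 4 + 2 + 1 + 2 + 3 = 13
  G: 3 + 2 + 0 + 1 + 4 + 1 + 0 = 11

19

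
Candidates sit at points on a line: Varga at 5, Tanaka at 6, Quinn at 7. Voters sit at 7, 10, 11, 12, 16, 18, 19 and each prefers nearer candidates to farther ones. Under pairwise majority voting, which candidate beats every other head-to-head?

With single-peaked preferences on a line, the Condorcet winner is the candidate closest to the median voter.
The median voter (position 12) is closest to Quinn at 7.
Check: Quinn vs Tanaka — voters closer to Quinn: 7 of 7.

Quinn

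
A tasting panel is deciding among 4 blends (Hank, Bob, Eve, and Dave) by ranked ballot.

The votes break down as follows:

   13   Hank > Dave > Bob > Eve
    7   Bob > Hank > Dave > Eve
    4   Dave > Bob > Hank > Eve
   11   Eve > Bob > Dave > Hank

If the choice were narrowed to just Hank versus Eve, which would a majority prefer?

Hank

Ballots ranking Hank above Eve: 13+7+4 = 24.
Ballots ranking Eve above Hank: 11.
Hank wins the head-to-head, 24–11.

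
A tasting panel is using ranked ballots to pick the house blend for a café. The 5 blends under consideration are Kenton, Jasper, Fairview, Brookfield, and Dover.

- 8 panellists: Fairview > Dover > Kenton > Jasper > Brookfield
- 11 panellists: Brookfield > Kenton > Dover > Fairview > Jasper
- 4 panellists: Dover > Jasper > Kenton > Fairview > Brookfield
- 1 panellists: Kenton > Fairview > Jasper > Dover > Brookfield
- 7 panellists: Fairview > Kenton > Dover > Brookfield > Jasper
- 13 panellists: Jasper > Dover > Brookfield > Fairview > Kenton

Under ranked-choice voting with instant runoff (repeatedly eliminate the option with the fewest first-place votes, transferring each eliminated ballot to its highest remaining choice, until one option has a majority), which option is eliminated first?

Kenton

Round 1: Fairview 15, Jasper 13, Brookfield 11, Dover 4, Kenton 1. Kenton has the fewest and is eliminated.
Round 2: Fairview 16, Jasper 13, Brookfield 11, Dover 4. Dover has the fewest and is eliminated.
Round 3: Jasper 17, Fairview 16, Brookfield 11. Brookfield has the fewest and is eliminated.
Round 4: Fairview 27, Jasper 17. Fairview has a majority.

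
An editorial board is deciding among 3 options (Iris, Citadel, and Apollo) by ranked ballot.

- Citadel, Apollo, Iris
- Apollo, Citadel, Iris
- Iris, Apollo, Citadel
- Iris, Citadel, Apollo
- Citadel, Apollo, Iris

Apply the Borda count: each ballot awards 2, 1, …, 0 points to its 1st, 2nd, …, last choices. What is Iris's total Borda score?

Borda scores:
  Iris: 0 + 0 + 2 + 2 + 0 = 4
  Citadel: 2 + 1 + 0 + 1 + 2 = 6
  Apollo: 1 + 2 + 1 + 0 + 1 = 5

4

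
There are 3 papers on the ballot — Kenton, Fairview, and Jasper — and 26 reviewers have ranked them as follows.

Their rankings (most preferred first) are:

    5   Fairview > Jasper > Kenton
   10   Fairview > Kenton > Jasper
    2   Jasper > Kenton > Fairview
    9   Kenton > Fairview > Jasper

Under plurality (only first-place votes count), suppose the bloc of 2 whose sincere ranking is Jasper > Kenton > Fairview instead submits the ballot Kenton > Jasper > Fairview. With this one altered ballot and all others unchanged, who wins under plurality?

First-place totals with the altered ballot: Kenton 11, Fairview 15, Jasper 0.
The winner is unchanged: still Fairview.

Fairview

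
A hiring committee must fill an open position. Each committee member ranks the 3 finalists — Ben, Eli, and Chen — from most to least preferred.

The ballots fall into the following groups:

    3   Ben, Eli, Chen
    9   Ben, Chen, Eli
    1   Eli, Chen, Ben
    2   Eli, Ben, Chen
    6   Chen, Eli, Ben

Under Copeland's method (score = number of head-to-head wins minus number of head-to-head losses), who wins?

Ben

Pairwise results:
  Ben vs Eli: Ben wins 12–9.
  Ben vs Chen: Ben wins 14–7.
  Eli vs Chen: Chen wins 15–6.
Copeland scores (wins − losses):
  Ben: 2 − 0 = 2
  Eli: 0 − 2 = -2
  Chen: 1 − 1 = 0
Ben has the best Copeland score.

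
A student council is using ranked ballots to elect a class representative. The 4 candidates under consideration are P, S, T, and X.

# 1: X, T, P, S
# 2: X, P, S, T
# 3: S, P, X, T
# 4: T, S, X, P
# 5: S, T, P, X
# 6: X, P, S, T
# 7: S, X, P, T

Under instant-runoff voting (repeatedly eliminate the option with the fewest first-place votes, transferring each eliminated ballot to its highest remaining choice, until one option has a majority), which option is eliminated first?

P

Round 1: S 3, X 3, T 1, P 0. P has the fewest and is eliminated.
Round 2: S 3, X 3, T 1. T has the fewest and is eliminated.
Round 3: S 4, X 3. S has a majority.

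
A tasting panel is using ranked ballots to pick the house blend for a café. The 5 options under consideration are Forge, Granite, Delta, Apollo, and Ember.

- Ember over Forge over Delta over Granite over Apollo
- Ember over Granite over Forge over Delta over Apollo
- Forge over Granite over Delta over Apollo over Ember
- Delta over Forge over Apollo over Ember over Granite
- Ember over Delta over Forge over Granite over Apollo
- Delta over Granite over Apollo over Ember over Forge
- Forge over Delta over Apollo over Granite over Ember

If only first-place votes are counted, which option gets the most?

Ember

First-place vote totals:
  Forge: 2
  Granite: 0
  Delta: 2
  Apollo: 0
  Ember: 3
Ember has the most first-place votes.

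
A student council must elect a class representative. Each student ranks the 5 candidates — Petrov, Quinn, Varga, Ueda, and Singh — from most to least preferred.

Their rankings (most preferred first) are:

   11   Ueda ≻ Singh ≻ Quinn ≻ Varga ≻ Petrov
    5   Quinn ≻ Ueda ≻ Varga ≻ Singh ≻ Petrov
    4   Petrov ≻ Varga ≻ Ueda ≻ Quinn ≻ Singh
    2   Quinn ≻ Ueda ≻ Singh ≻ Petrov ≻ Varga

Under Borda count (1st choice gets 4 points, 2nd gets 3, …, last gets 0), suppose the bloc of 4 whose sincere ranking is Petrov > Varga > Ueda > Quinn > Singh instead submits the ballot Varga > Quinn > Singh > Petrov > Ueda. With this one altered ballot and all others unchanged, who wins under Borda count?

Ueda

Borda totals with the altered ballot: Petrov 6, Quinn 62, Varga 37, Ueda 65, Singh 50.
The winner is unchanged: still Ueda.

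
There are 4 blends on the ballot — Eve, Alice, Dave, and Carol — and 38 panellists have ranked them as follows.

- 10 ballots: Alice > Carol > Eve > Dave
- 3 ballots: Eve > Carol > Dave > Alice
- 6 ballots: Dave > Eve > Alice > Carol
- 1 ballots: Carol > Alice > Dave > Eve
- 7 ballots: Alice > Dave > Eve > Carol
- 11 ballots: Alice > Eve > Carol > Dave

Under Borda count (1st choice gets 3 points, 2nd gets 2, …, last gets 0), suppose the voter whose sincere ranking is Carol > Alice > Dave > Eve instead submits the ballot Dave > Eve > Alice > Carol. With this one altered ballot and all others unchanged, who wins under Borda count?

Alice

Borda totals with the altered ballot: Eve 62, Alice 91, Dave 38, Carol 37.
The winner is unchanged: still Alice.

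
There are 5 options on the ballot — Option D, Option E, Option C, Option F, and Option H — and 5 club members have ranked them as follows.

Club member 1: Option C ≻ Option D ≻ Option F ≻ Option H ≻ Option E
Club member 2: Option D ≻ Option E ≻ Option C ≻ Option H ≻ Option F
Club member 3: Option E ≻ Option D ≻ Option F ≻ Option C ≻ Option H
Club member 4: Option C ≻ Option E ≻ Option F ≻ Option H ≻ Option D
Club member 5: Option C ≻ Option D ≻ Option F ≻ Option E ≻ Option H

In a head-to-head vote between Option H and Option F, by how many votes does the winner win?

3

Ballots ranking Option H above Option F: 1.
Ballots ranking Option F above Option H: 4.
Option F wins 4–1, a margin of 3.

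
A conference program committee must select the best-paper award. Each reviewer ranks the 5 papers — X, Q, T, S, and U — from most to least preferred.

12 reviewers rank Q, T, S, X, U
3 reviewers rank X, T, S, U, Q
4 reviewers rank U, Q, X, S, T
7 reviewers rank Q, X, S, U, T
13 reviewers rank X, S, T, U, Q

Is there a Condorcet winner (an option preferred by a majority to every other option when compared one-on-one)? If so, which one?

No Condorcet winner

Head-to-head results (39 voters total):
X vs Q: Q wins 23–16.
X vs T: X wins 27–12.
X vs S: X wins 27–12.
X vs U: X wins 35–4.
Q vs T: Q wins 23–16.
Q vs S: Q wins 23–16.
Q vs U: U wins 20–19.
T vs S: S wins 24–15.
T vs U: T wins 28–11.
S vs U: S wins 35–4.
No candidate beats all others: X beats U beats Q beats X, a majority cycle.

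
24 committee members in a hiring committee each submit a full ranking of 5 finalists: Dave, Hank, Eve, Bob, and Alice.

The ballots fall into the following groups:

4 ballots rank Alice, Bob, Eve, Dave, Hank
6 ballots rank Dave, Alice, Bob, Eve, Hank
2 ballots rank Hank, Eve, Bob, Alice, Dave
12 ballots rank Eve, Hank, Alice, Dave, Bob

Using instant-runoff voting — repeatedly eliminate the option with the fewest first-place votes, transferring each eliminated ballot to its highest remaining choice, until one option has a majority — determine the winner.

Round 1: Eve 12, Dave 6, Alice 4, Hank 2, Bob 0. Bob has the fewest and is eliminated.
Round 2: Eve 12, Dave 6, Alice 4, Hank 2. Hank has the fewest and is eliminated.
Round 3: Eve 14, Dave 6, Alice 4. Eve has a majority.

Eve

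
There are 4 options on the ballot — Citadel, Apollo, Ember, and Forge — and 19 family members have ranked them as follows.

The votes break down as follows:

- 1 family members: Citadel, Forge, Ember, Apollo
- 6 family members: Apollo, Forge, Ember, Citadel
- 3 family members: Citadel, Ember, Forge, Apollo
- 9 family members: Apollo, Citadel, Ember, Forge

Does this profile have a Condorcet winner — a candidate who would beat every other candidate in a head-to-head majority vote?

Head-to-head results (19 voters total):
Citadel vs Apollo: Apollo wins 15–4.
Citadel vs Ember: Citadel wins 13–6.
Citadel vs Forge: Citadel wins 13–6.
Apollo vs Ember: Apollo wins 15–4.
Apollo vs Forge: Apollo wins 15–4.
Ember vs Forge: Ember wins 12–7.
Apollo beats each rival — Citadel (15–4), Ember (15–4), Forge (15–4) — so Apollo is the Condorcet winner.

Yes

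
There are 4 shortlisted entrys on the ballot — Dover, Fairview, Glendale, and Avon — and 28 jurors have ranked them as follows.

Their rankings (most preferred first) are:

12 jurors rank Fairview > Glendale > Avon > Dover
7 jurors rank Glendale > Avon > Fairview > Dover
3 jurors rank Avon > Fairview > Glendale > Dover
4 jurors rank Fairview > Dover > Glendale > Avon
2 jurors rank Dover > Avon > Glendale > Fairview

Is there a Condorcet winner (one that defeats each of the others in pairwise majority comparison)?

Yes

Head-to-head results (28 voters total):
Dover vs Fairview: Fairview wins 26–2.
Dover vs Glendale: Glendale wins 22–6.
Dover vs Avon: Avon wins 22–6.
Fairview vs Glendale: Fairview wins 19–9.
Fairview vs Avon: Fairview wins 16–12.
Glendale vs Avon: Glendale wins 23–5.
Fairview beats each rival — Dover (26–2), Glendale (19–9), Avon (16–12) — so Fairview is the Condorcet winner.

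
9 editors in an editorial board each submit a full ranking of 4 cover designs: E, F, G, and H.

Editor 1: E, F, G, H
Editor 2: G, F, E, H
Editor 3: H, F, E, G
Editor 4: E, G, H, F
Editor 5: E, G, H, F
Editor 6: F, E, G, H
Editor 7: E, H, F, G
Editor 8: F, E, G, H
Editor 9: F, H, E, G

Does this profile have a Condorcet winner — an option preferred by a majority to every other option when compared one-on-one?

Yes

Head-to-head results (9 voters total):
E vs F: F wins 5–4.
E vs G: E wins 8–1.
E vs H: E wins 7–2.
F vs G: F wins 6–3.
F vs H: F wins 5–4.
G vs H: G wins 6–3.
F beats each rival — E (5–4), G (6–3), H (5–4) — so F is the Condorcet winner.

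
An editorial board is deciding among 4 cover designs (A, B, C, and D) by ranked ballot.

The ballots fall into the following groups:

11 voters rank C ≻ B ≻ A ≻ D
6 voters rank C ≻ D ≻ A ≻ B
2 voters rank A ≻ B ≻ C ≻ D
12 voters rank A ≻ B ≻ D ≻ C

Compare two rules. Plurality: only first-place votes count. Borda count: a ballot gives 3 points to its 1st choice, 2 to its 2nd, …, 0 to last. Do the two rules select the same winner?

No

Plurality first-place counts: A 14, B 0, C 17, D 0 → C.
Borda totals: A 59, B 50, C 53, D 24 → A.
The two rules disagree: plurality picks C, Borda picks A.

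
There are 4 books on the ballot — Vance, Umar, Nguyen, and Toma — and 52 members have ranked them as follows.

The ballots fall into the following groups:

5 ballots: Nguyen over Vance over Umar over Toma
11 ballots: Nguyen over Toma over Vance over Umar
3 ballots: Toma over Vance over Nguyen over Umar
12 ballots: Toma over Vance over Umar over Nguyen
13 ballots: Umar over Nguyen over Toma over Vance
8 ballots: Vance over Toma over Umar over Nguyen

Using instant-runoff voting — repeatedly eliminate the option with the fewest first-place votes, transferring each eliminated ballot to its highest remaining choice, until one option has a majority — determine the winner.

Nguyen

Round 1: Nguyen 16, Toma 15, Umar 13, Vance 8. Vance has the fewest and is eliminated.
Round 2: Toma 23, Nguyen 16, Umar 13. Umar has the fewest and is eliminated.
Round 3: Nguyen 29, Toma 23. Nguyen has a majority.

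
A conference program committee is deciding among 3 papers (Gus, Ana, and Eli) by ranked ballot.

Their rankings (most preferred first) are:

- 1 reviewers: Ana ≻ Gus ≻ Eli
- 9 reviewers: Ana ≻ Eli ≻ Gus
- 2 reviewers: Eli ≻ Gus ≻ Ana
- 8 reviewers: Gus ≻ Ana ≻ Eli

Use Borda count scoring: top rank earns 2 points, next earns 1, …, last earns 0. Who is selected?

Borda scores:
  Gus: 1 + 9·0 + 2·1 + 8·2 = 19
  Ana: 2 + 9·2 + 2·0 + 8·1 = 28
  Eli: 0 + 9·1 + 2·2 + 8·0 = 13
Ana has the highest total.

Ana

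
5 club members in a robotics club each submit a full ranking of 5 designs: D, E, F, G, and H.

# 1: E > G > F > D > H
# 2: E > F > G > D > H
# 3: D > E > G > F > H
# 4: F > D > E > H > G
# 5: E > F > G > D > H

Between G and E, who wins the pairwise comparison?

E

Ballots ranking G above E: 0.
Ballots ranking E above G: 5.
E wins the head-to-head, 5–0.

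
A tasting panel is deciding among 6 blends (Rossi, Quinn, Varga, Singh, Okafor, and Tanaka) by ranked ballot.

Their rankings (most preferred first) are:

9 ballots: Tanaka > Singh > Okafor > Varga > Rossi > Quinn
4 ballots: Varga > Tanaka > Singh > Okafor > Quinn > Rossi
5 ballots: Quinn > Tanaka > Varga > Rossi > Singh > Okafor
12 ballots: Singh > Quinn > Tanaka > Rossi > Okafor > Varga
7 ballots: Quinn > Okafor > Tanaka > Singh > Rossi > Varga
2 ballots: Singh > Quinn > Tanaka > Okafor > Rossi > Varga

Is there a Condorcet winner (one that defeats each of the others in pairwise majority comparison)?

No

Head-to-head results (39 voters total):
Rossi vs Quinn: Quinn wins 30–9.
Rossi vs Varga: Rossi wins 21–18.
Rossi vs Singh: Singh wins 34–5.
Rossi vs Okafor: Okafor wins 22–17.
Rossi vs Tanaka: Tanaka wins 39–0.
Quinn vs Varga: Quinn wins 26–13.
Quinn vs Singh: Singh wins 27–12.
Quinn vs Okafor: Quinn wins 26–13.
Quinn vs Tanaka: Quinn wins 26–13.
Varga vs Singh: Singh wins 30–9.
Varga vs Okafor: Okafor wins 30–9.
Varga vs Tanaka: Tanaka wins 35–4.
Singh vs Okafor: Singh wins 32–7.
Singh vs Tanaka: Tanaka wins 25–14.
Okafor vs Tanaka: Tanaka wins 32–7.
No candidate beats all others: Quinn beats Tanaka beats Singh beats Quinn, a majority cycle.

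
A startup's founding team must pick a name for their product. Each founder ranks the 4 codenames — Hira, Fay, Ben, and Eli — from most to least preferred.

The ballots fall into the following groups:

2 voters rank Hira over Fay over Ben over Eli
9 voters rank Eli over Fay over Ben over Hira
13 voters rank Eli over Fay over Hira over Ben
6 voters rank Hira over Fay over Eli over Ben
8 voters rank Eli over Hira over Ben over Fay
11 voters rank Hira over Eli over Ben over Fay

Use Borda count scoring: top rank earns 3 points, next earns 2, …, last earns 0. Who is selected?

Eli

Borda scores:
  Hira: 2·3 + 9·0 + 13·1 + 6·3 + 8·2 + 11·3 = 86
  Fay: 2·2 + 9·2 + 13·2 + 6·2 + 8·0 + 11·0 = 60
  Ben: 2·1 + 9·1 + 13·0 + 6·0 + 8·1 + 11·1 = 30
  Eli: 2·0 + 9·3 + 13·3 + 6·1 + 8·3 + 11·2 = 118
Eli has the highest total.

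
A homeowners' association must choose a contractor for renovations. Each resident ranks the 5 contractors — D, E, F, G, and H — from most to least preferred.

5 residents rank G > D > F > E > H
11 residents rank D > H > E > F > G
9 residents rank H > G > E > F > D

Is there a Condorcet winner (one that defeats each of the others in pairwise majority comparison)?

No

Head-to-head results (25 voters total):
D vs E: D wins 16–9.
D vs F: D wins 16–9.
D vs G: G wins 14–11.
D vs H: D wins 16–9.
E vs F: E wins 20–5.
E vs G: G wins 14–11.
E vs H: H wins 20–5.
F vs G: G wins 14–11.
F vs H: H wins 20–5.
G vs H: H wins 20–5.
No candidate beats all others: D beats H beats G beats D, a majority cycle.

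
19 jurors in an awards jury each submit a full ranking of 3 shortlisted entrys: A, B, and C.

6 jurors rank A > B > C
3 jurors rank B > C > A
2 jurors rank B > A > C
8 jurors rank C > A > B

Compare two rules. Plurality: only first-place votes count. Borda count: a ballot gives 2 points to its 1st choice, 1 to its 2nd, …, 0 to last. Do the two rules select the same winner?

Plurality first-place counts: A 6, B 5, C 8 → C.
Borda totals: A 22, B 16, C 19 → A.
The two rules disagree: plurality picks C, Borda picks A.

No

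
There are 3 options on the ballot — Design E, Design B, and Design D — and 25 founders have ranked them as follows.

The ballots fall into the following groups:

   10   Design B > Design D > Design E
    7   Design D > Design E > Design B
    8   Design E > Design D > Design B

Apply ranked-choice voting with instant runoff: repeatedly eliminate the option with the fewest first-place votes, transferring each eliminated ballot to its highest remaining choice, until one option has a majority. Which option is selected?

Design E

Round 1: Design B 10, Design E 8, Design D 7. Design D has the fewest and is eliminated.
Round 2: Design E 15, Design B 10. Design E has a majority.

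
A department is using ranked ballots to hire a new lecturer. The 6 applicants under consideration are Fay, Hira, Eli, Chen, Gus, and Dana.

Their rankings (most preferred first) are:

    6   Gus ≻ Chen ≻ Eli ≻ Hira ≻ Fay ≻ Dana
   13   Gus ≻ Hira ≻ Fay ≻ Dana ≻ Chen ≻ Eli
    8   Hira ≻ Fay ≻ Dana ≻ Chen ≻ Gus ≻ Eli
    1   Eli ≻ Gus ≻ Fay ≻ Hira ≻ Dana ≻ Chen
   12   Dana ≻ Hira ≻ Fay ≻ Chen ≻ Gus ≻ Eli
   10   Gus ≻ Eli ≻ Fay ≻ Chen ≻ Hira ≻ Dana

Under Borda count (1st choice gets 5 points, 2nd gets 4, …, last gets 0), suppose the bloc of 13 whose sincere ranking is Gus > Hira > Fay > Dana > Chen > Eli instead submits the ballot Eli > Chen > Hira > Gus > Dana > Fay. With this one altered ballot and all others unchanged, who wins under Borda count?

Hira

Borda totals with the altered ballot: Fay 107, Hira 151, Eli 128, Chen 136, Gus 130, Dana 98.
The switch changes the winner from Gus to Hira.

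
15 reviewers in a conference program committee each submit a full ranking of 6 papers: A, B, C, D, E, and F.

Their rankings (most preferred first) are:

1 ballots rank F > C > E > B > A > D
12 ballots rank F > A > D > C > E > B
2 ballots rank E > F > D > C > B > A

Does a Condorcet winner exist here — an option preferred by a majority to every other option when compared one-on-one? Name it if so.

Head-to-head results (15 voters total):
A vs B: A wins 12–3.
A vs C: A wins 12–3.
A vs D: A wins 13–2.
A vs E: A wins 12–3.
A vs F: F wins 15–0.
B vs C: C wins 15–0.
B vs D: D wins 14–1.
B vs E: E wins 15–0.
B vs F: F wins 15–0.
C vs D: D wins 14–1.
C vs E: C wins 13–2.
C vs F: F wins 15–0.
D vs E: D wins 12–3.
D vs F: F wins 15–0.
E vs F: F wins 13–2.
F beats each rival — A (15–0), B (15–0), C (15–0), D (15–0), E (13–2) — so F is the Condorcet winner.

F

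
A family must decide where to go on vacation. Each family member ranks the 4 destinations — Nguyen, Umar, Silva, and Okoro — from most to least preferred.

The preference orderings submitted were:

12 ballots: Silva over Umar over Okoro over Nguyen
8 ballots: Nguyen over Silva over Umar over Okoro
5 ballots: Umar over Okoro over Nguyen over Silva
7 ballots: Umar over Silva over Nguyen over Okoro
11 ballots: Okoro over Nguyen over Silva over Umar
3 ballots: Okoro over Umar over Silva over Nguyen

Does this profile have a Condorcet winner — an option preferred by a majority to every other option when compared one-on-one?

No

Head-to-head results (46 voters total):
Nguyen vs Umar: Umar wins 27–19.
Nguyen vs Silva: Nguyen wins 24–22.
Nguyen vs Okoro: Okoro wins 31–15.
Umar vs Silva: Silva wins 31–15.
Umar vs Okoro: Umar wins 32–14.
Silva vs Okoro: Silva wins 27–19.
No candidate beats all others: Nguyen beats Silva beats Umar beats Nguyen, a majority cycle.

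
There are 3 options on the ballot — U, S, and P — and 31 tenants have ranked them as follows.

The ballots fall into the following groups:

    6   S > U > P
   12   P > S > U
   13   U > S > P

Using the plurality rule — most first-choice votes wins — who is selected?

U

First-place vote totals:
  U: 13
  S: 6
  P: 12
U has the most first-place votes.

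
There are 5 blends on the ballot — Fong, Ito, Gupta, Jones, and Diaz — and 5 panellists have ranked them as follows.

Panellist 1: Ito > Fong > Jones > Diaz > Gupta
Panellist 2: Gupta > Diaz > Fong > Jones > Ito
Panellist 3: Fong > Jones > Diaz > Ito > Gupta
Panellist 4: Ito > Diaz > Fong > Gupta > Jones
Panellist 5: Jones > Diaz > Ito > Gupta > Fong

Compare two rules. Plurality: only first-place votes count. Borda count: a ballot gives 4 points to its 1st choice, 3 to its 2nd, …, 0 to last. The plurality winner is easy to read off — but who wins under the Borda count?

Diaz

Plurality first-place counts: Fong 1, Ito 2, Gupta 1, Jones 1, Diaz 0 → Ito.
Borda totals: Fong 11, Ito 11, Gupta 6, Jones 10, Diaz 12 → Diaz.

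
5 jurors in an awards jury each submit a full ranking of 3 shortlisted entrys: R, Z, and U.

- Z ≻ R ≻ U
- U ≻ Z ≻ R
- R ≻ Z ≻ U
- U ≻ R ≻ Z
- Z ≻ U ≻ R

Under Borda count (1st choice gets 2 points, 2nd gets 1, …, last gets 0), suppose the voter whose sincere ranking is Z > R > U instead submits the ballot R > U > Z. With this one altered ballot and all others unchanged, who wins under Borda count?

Borda totals with the altered ballot: R 5, Z 4, U 6.
The switch changes the winner from Z to U.

U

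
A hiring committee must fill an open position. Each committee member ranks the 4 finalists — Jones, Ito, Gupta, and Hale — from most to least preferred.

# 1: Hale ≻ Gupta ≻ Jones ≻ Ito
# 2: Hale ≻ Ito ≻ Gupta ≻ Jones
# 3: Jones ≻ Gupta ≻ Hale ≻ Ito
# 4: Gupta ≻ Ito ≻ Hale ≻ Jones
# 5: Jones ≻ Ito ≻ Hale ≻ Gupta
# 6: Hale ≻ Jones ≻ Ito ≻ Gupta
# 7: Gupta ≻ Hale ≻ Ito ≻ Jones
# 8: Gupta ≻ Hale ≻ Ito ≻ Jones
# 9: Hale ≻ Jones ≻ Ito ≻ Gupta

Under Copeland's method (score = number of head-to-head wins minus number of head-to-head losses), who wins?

Pairwise results:
  Jones vs Ito: Jones wins 5–4.
  Jones vs Gupta: Gupta wins 5–4.
  Jones vs Hale: Hale wins 7–2.
  Ito vs Gupta: Gupta wins 5–4.
  Ito vs Hale: Hale wins 7–2.
  Gupta vs Hale: Hale wins 5–4.
Copeland scores (wins − losses):
  Jones: 1 − 2 = -1
  Ito: 0 − 3 = -3
  Gupta: 2 − 1 = 1
  Hale: 3 − 0 = 3
Hale has the best Copeland score.

Hale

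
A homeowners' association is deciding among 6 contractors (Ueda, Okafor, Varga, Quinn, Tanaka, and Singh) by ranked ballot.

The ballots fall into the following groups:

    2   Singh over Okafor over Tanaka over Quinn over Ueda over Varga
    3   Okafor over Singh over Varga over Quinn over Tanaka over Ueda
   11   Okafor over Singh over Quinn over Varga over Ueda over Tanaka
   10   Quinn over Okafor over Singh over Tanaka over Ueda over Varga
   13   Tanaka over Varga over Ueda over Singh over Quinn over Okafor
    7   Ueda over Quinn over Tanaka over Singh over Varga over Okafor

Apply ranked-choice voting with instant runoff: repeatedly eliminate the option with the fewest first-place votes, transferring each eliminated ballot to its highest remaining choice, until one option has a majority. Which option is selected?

Round 1: Okafor 14, Tanaka 13, Quinn 10, Ueda 7, Singh 2, Varga 0. Varga has the fewest and is eliminated.
Round 2: Okafor 14, Tanaka 13, Quinn 10, Ueda 7, Singh 2. Singh has the fewest and is eliminated.
Round 3: Okafor 16, Tanaka 13, Quinn 10, Ueda 7. Ueda has the fewest and is eliminated.
Round 4: Quinn 17, Okafor 16, Tanaka 13. Tanaka has the fewest and is eliminated.
Round 5: Quinn 30, Okafor 16. Quinn has a majority.

Quinn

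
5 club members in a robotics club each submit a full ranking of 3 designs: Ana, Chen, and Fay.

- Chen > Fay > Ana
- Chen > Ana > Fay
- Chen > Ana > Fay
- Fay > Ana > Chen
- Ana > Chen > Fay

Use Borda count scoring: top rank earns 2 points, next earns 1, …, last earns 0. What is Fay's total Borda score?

Borda scores:
  Ana: 0 + 1 + 1 + 1 + 2 = 5
  Chen: 2 + 2 + 2 + 0 + 1 = 7
  Fay: 1 + 0 + 0 + 2 + 0 = 3

3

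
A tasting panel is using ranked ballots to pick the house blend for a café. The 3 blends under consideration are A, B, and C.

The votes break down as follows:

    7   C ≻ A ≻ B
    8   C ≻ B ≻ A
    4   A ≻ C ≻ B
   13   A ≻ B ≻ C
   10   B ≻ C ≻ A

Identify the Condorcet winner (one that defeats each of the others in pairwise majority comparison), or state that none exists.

Head-to-head results (42 voters total):
A vs B: A wins 24–18.
A vs C: C wins 25–17.
B vs C: B wins 23–19.
No candidate beats all others: A beats B beats C beats A, a majority cycle.

There is no Condorcet winner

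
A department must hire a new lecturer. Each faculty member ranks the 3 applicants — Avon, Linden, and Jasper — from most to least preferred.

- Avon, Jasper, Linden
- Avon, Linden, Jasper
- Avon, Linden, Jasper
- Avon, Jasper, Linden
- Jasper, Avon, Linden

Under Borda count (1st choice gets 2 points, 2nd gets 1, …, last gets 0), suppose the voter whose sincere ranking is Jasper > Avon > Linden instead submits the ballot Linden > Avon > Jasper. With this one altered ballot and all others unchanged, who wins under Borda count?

Borda totals with the altered ballot: Avon 9, Linden 4, Jasper 2.
The winner is unchanged: still Avon.

Avon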